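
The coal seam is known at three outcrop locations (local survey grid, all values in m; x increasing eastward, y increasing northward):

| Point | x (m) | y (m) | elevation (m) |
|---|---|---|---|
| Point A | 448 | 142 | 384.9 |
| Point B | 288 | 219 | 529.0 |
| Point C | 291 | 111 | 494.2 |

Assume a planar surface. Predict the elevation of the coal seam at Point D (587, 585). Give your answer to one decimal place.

413.3 m

Two edge vectors: Point A→Point B = (-160, 77, 144.1), Point A→Point C = (-157, -31, 109.3).
Normal n = (Point A→Point B) × (Point A→Point C) = (12883.2, -5135.7, 17049).
So ∂z/∂x = −n_x/n_z = −0.75566 and ∂z/∂y = −n_y/n_z = 0.30123.
Intercept c from Point A: 384.9 + 338.53 − 42.77 = 680.66.
At (587, 585): z = −443.6 + 176.2 + 680.66 = 413.3 m.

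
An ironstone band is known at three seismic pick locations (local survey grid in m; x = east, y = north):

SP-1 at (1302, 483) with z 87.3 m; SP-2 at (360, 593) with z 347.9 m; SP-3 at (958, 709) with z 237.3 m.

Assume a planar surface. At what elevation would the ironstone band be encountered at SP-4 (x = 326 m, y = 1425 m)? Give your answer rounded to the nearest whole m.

Two edge vectors: SP-1→SP-2 = (-942, 110, 260.6), SP-1→SP-3 = (-344, 226, 150).
Normal n = (SP-1→SP-2) × (SP-1→SP-3) = (-42395.6, 51653.6, -175052).
So ∂z/∂x = −n_x/n_z = −0.24219 and ∂z/∂y = −n_y/n_z = 0.29508.
Intercept c from SP-1: 87.3 + 315.33 − 142.52 = 260.11.
At (326, 1425): z = −79.0 + 420.5 + 260.11 = 601.6 m.

602 m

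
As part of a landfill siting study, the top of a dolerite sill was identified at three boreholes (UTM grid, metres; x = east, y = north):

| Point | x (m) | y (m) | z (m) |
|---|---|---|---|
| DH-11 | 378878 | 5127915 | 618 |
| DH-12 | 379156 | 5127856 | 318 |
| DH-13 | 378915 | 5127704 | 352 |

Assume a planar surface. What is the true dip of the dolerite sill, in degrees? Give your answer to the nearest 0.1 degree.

54.4°

Let the plane be z = a·x + b·y + c.
DH-12−DH-11: 278a − 59b = −300;  DH-13−DH-11: 37a − 211b = −266.
Solving gives a = −0.84296, b = 1.11285.
Gradient magnitude |∇z| = √(a² + b²) = √(0.71058 + 1.23843) = 1.39607.
True dip = arctan(1.39607) = 54.4°, dipping toward SE (azimuth ≈ 143°).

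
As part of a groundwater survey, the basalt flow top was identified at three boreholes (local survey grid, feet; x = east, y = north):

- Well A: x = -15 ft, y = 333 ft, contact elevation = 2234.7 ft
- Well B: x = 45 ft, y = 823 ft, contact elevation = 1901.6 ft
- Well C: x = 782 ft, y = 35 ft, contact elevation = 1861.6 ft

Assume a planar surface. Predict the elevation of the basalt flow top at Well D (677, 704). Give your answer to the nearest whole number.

1536 ft

Let the plane be z = a·x + b·y + c.
Well B−Well A: 60a + 490b = −333.1;  Well C−Well A: 797a − 298b = −373.1.
Solving gives a = −0.69069, b = −0.59522.
Then c = 2234.7 − a·-15 − b·333 = 2422.55.
At (677, 704): z = −467.6 − 419.0 + 2422.55 = 1535.9 ft.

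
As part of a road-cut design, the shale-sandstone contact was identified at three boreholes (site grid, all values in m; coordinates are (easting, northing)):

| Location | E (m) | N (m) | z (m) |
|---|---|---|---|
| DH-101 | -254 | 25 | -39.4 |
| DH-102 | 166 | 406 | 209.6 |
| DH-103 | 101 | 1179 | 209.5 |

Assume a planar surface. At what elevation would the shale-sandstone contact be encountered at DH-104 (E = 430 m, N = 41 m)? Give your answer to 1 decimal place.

338.2 m

Let the plane be z = a·E + b·N + c.
DH-102−DH-101: 420a + 381b = 249;  DH-103−DH-101: 355a + 1154b = 248.9.
Solving gives a = 0.550948, b = 0.046199.
Then c = -39.4 − a·-254 − b·25 = 99.39.
At (430, 41): z = 236.9 + 1.9 + 99.39 = 338.2 m.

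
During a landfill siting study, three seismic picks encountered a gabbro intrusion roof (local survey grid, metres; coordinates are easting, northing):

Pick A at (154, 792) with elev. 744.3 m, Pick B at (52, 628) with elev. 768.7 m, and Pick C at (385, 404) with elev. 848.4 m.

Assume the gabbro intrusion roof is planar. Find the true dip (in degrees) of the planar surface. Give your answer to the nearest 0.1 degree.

Let the plane be z = a·easting + b·northing + c.
Pick B−Pick A: −102a − 164b = 24.4;  Pick C−Pick A: 231a − 388b = 104.1.
Solving gives a = 0.09818, b = −0.20985.
Gradient magnitude |∇z| = √(a² + b²) = √(0.00964 + 0.04403) = 0.23168.
True dip = arctan(0.23168) = 13.0°, dipping toward NNW (azimuth ≈ 335°).

13.0°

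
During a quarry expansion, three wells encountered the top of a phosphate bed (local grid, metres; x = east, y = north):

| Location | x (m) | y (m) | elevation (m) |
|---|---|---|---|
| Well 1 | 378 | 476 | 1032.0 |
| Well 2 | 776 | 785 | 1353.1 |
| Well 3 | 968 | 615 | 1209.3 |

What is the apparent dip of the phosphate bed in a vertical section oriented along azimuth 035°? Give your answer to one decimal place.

39.1°

Let the plane be z = a·x + b·y + c.
Well 2−Well 1: 398a + 309b = 321.1;  Well 3−Well 1: 590a + 139b = 177.3.
Solving gives a = 0.07995, b = 0.93618.
Unit vector along 035° is (sin 35°, cos 35°) = (0.5736, 0.8192).
Slope in that direction = a·(0.5736) + b·(0.8192) = 0.81273.
Apparent dip = arctan|0.81273| = 39.1° (true dip is 43.2°, so apparent ≤ true as expected).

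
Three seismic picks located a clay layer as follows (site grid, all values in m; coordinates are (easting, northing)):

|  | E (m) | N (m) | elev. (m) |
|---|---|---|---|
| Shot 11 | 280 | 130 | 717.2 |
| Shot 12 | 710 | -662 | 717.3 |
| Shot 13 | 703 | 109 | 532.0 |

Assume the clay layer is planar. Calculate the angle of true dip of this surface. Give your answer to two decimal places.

Let the plane be z = a·E + b·N + c.
Shot 12−Shot 11: 430a − 792b = 0.1;  Shot 13−Shot 11: 423a − 21b = −185.2.
Solving gives a = −0.44996, b = −0.24442.
Gradient magnitude |∇z| = √(a² + b²) = √(0.20246 + 0.05974) = 0.51206.
True dip = arctan(0.51206) = 27.12°, dipping toward ENE (azimuth ≈ 061°).

27.12°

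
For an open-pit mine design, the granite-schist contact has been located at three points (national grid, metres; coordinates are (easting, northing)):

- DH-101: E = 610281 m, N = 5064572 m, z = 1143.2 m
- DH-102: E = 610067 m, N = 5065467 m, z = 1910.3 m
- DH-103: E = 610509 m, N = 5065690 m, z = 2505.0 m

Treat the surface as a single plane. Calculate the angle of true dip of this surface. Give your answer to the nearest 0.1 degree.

53.1°

Let the plane be z = a·E + b·N + c.
DH-102−DH-101: −214a + 895b = 767.1;  DH-103−DH-101: 228a + 1118b = 1361.8.
Solving gives a = 0.81476, b = 1.05191.
Gradient magnitude |∇z| = √(a² + b²) = √(0.66384 + 1.10651) = 1.33054.
True dip = arctan(1.33054) = 53.1°, dipping toward SW (azimuth ≈ 218°).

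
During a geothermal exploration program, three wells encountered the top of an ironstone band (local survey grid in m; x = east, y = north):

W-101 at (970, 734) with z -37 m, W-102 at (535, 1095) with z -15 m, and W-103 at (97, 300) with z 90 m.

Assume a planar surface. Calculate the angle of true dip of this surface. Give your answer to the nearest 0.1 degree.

Let the plane be z = a·x + b·y + c.
W-102−W-101: −435a + 361b = 22;  W-103−W-101: −873a − 434b = 127.
Solving gives a = −0.10992, b = −0.07151.
Gradient magnitude |∇z| = √(a² + b²) = √(0.01208 + 0.00511) = 0.13114.
True dip = arctan(0.13114) = 7.5°, dipping toward ENE (azimuth ≈ 057°).

7.5°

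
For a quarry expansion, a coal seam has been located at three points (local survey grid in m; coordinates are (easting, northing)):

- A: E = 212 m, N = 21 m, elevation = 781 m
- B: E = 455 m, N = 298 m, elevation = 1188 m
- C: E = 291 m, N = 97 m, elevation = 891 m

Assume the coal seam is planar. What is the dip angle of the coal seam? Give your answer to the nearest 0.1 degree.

57.9°

Let the plane be z = a·E + b·N + c.
B−A: 243a + 277b = 407;  C−A: 79a + 76b = 110.
Solving gives a = −0.13529, b = 1.58799.
Gradient magnitude |∇z| = √(a² + b²) = √(0.01830 + 2.52173) = 1.59375.
True dip = arctan(1.59375) = 57.9°, dipping toward S (azimuth ≈ 175°).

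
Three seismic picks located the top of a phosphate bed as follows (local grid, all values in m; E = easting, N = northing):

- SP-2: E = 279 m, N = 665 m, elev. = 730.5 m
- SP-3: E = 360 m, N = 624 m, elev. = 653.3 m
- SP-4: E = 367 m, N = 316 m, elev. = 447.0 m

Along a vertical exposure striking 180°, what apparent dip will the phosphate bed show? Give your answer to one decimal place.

Let the plane be z = a·E + b·N + c.
SP-3−SP-2: 81a − 41b = −77.2;  SP-4−SP-2: 88a − 349b = −283.5.
Solving gives a = −0.62120, b = 0.65569.
Unit vector along 180° is (sin 180°, cos 180°) = (0.0000, -1.0000).
Slope in that direction = a·(0.0000) + b·(-1.0000) = −0.65569.
Apparent dip = arctan|0.65569| = 33.3° (true dip is 42.1°, so apparent ≤ true as expected).

33.3°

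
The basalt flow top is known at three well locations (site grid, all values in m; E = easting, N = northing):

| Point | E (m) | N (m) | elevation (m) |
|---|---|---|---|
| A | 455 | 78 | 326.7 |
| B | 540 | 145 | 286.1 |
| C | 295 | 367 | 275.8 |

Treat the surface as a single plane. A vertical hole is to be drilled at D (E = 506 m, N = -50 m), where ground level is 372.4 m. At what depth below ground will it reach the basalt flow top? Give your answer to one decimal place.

Two edge vectors: A→B = (85, 67, -40.6), A→C = (-160, 289, -50.9).
Normal n = (A→B) × (A→C) = (8323.1, 10822.5, 35285).
So ∂z/∂E = −n_x/n_z = −0.23588 and ∂z/∂N = −n_y/n_z = −0.30672.
Intercept c from A: 326.7 + 107.33 + 23.92 = 457.95.
At (506, -50): z_contact = −119.36 + 15.34 + 457.95 = 353.93 m.
Depth below ground = 372.4 − 353.93 = 18.5 m.

18.5 m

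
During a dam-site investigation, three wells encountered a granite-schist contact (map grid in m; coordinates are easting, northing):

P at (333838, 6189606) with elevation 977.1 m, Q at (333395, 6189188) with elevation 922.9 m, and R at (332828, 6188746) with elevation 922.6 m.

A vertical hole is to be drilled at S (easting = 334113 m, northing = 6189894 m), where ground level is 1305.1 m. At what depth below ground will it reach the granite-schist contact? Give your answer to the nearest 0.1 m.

Let the plane be z = a·easting + b·northing + c.
Q−P: −443a − 418b = −54.2;  R−P: −1010a − 860b = −54.5.
Solving gives a = −0.578422330, b = 0.742682039.
Then c = 977.1 − a·333838 − b·6189606 = −4402832.75.
At (334113, 6189894): z_contact = −193258.42 + 4597123.10 − 4402832.75 = 1031.93 m.
Depth below ground = 1305.1 − 1031.93 = 273.2 m.

273.2 m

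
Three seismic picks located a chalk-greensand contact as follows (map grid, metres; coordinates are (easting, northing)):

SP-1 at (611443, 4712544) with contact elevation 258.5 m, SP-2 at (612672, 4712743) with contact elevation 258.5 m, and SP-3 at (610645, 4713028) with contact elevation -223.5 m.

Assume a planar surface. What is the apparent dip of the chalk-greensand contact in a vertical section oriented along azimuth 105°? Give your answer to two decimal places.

Let the plane be z = a·E + b·N + c.
SP-2−SP-1: 1229a + 199b = 0;  SP-3−SP-1: −798a + 484b = −482.
Solving gives a = 0.12727, b = −0.78602.
Unit vector along 105° is (sin 105°, cos 105°) = (0.9659, -0.2588).
Slope in that direction = a·(0.9659) + b·(-0.2588) = 0.32637.
Apparent dip = arctan|0.32637| = 18.08° (true dip is 38.5°, so apparent ≤ true as expected).

18.08°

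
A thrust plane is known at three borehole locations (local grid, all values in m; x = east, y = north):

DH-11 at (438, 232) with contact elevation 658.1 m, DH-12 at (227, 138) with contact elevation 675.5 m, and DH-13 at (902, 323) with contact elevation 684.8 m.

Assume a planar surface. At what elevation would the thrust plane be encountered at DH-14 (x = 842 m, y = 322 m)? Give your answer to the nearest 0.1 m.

675.3 m

Two edge vectors: DH-11→DH-12 = (-211, -94, 17.4), DH-11→DH-13 = (464, 91, 26.7).
Normal n = (DH-11→DH-12) × (DH-11→DH-13) = (-4093.2, 13707.3, 24415).
So ∂z/∂x = −n_x/n_z = 0.16765 and ∂z/∂y = −n_y/n_z = −0.56143.
Intercept c from DH-11: 658.1 − 73.43 + 130.25 = 714.92.
At (842, 322): z = 141.2 − 180.8 + 714.92 = 675.3 m.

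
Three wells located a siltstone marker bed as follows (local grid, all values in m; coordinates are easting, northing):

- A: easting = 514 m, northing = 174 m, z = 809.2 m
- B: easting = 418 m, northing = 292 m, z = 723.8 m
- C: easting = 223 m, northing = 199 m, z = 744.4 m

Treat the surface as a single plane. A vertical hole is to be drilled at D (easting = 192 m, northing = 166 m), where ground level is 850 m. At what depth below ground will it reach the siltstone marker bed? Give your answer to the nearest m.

92 m

Two edge vectors: A→B = (-96, 118, -85.4), A→C = (-291, 25, -64.8).
Normal n = (A→B) × (A→C) = (-5511.4, 18630.6, 31938).
So ∂z/∂easting = −n_x/n_z = 0.17257 and ∂z/∂northing = −n_y/n_z = −0.58334.
Intercept c from A: 809.2 − 88.70 + 101.50 = 822.00.
At (192, 166): z_contact = 33.1 − 96.8 + 822.00 = 758.3 m.
Depth below ground = 850 − 758.3 = 92 m.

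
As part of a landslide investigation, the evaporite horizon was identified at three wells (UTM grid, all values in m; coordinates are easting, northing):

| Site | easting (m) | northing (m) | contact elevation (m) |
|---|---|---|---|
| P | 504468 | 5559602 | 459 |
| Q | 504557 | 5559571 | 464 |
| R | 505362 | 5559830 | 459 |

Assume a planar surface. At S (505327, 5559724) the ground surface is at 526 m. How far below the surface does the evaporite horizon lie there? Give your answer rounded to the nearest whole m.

Two edge vectors: P→Q = (89, -31, 5), P→R = (894, 228, 0).
Normal n = (P→Q) × (P→R) = (-1140, 4470, 48006).
So ∂z/∂easting = −n_x/n_z = 0.02374703 and ∂z/∂northing = −n_y/n_z = −0.09311336.
Intercept c from P: 459 − 11979.62 + 517673.23 = 506152.61.
At (505327, 5559724): z_contact = 12000.0 − 517684.6 + 506152.61 = 468.0 m.
Depth below ground = 526 − 468.0 = 58 m.

58 m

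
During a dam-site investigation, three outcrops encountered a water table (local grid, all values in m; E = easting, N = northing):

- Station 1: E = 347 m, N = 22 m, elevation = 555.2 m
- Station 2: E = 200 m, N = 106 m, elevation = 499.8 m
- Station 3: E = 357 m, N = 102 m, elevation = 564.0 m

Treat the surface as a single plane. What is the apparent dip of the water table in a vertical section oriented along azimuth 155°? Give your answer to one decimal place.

6.9°

Let the plane be z = a·E + b·N + c.
Station 2−Station 1: −147a + 84b = −55.4;  Station 3−Station 1: 10a + 80b = 8.8.
Solving gives a = 0.41041, b = 0.05870.
Unit vector along 155° is (sin 155°, cos 155°) = (0.4226, -0.9063).
Slope in that direction = a·(0.4226) + b·(-0.9063) = 0.12025.
Apparent dip = arctan|0.12025| = 6.9° (true dip is 22.5°, so apparent ≤ true as expected).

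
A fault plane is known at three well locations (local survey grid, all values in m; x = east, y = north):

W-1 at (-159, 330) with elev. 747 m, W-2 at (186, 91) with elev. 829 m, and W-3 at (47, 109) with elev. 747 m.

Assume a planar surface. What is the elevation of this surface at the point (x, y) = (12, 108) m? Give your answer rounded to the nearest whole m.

Let the plane be z = a·x + b·y + c.
W-2−W-1: 345a − 239b = 82;  W-3−W-1: 206a − 221b = 0.
Solving gives a = 0.67091, b = 0.62537.
Then c = 747 − a·-159 − b·330 = 647.30.
At (12, 108): z = 8.1 + 67.5 + 647.30 = 722.9 m.

723 m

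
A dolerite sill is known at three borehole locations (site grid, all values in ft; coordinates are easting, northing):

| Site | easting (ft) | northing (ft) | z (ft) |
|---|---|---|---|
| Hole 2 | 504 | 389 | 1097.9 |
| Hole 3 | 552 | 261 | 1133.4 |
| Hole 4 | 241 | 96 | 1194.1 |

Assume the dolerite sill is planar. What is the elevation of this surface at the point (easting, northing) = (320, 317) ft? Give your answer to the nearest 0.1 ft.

1126.3 ft

Let the plane be z = a·easting + b·northing + c.
Hole 3−Hole 2: 48a − 128b = 35.5;  Hole 4−Hole 2: −263a − 293b = 96.2.
Solving gives a = −0.04006, b = −0.29237.
Then c = 1097.9 − a·504 − b·389 = 1231.82.
At (320, 317): z = −12.8 − 92.7 + 1231.82 = 1126.3 ft.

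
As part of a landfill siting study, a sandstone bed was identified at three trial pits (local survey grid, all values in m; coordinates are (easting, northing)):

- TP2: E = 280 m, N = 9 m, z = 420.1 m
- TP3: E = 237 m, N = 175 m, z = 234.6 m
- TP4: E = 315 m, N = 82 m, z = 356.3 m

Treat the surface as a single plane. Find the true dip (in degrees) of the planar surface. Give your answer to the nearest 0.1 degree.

Two edge vectors: TP2→TP3 = (-43, 166, -185.5), TP2→TP4 = (35, 73, -63.8).
Normal n = (TP2→TP3) × (TP2→TP4) = (2950.7, -9235.9, -8949).
So ∂z/∂E = −n_x/n_z = 0.32972 and ∂z/∂N = −n_y/n_z = −1.03206.
Gradient magnitude |∇z| = √(a² + b²) = √(0.10872 + 1.06515) = 1.08345.
True dip = arctan(1.08345) = 47.3°, dipping toward NNW (azimuth ≈ 342°).

47.3°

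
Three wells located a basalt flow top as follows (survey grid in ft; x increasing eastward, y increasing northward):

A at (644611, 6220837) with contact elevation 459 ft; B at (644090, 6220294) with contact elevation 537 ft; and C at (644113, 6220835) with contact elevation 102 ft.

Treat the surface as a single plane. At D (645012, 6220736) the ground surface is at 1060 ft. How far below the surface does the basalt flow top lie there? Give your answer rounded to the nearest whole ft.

Two edge vectors: A→B = (-521, -543, 78), A→C = (-498, -2, -357).
Normal n = (A→B) × (A→C) = (194007, -224841, -269372).
So ∂z/∂x = −n_x/n_z = 0.72021962 and ∂z/∂y = −n_y/n_z = −0.83468586.
Intercept c from A: 459 − 464261.49 + 5192444.69 = 4728642.20.
At (645012, 6220736): z_contact = 464550.3 − 5192360.4 + 4728642.20 = 832.1 ft.
Depth below ground = 1060 − 832.1 = 228 ft.

228 ft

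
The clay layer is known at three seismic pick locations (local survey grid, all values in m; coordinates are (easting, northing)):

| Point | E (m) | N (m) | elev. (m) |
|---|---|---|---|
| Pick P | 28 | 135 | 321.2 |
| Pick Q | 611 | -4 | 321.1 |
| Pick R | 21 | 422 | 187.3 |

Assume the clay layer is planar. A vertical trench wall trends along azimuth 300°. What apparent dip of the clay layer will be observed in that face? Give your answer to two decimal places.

7.83°

Two edge vectors: Pick P→Pick Q = (583, -139, -0.1), Pick P→Pick R = (-7, 287, -133.9).
Normal n = (Pick P→Pick Q) × (Pick P→Pick R) = (18640.8, 78064.4, 166348).
So ∂z/∂E = −n_x/n_z = −0.11206 and ∂z/∂N = −n_y/n_z = −0.46928.
Unit vector along 300° is (sin 300°, cos 300°) = (-0.8660, 0.5000).
Slope in that direction = a·(-0.8660) + b·(0.5000) = −0.13760.
Apparent dip = arctan|0.13760| = 7.83° (true dip is 25.8°, so apparent ≤ true as expected).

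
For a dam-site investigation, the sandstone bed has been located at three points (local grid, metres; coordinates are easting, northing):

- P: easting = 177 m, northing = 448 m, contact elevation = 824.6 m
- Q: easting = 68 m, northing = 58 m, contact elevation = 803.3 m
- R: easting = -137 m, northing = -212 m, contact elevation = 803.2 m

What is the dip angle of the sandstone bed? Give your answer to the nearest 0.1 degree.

8.1°

Two edge vectors: P→Q = (-109, -390, -21.3), P→R = (-314, -660, -21.4).
Normal n = (P→Q) × (P→R) = (-5712, 4355.6, -50520).
So ∂z/∂easting = −n_x/n_z = −0.11306 and ∂z/∂northing = −n_y/n_z = 0.08622.
Gradient magnitude |∇z| = √(a² + b²) = √(0.01278 + 0.00743) = 0.14219.
True dip = arctan(0.14219) = 8.1°, dipping toward SE (azimuth ≈ 127°).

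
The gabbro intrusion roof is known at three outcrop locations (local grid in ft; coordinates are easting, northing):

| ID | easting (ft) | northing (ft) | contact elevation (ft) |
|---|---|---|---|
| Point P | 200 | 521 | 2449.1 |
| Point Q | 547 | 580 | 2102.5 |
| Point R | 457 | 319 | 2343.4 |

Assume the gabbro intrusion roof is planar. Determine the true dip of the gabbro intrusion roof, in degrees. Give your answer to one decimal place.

47.3°

Let the plane be z = a·easting + b·northing + c.
Point Q−Point P: 347a + 59b = −346.6;  Point R−Point P: 257a − 202b = −105.7.
Solving gives a = −0.89435, b = −0.61459.
Gradient magnitude |∇z| = √(a² + b²) = √(0.79986 + 0.37772) = 1.08517.
True dip = arctan(1.08517) = 47.3°, dipping toward NE (azimuth ≈ 056°).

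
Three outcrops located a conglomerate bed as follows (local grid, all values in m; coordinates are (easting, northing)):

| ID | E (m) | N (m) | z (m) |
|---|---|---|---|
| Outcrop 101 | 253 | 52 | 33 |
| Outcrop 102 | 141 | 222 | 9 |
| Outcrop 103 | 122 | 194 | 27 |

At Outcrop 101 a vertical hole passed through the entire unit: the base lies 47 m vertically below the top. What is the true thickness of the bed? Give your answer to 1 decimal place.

41.4 m

Let the plane be z = a·E + b·N + c.
Outcrop 102−Outcrop 101: −112a + 170b = −24;  Outcrop 103−Outcrop 101: −131a + 142b = −6.
Solving gives a = −0.37512, b = −0.38831.
|∇z| = √(a²+b²) = 0.53991, so dip δ = arctan(0.53991) = 28.36°.
True thickness = vertical thickness × cos δ = 47 × cos 28.36° = 41.4 m.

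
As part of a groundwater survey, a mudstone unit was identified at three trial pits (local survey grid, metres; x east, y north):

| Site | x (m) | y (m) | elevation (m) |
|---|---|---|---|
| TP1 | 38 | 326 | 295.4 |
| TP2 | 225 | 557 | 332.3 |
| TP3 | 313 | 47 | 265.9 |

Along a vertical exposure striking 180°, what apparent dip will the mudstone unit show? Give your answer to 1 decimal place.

7.7°

Let the plane be z = a·x + b·y + c.
TP2−TP1: 187a + 231b = 36.9;  TP3−TP1: 275a − 279b = −29.5.
Solving gives a = 0.03008, b = 0.13539.
Unit vector along 180° is (sin 180°, cos 180°) = (0.0000, -1.0000).
Slope in that direction = a·(0.0000) + b·(-1.0000) = −0.13539.
Apparent dip = arctan|0.13539| = 7.7° (true dip is 7.9°, so apparent ≤ true as expected).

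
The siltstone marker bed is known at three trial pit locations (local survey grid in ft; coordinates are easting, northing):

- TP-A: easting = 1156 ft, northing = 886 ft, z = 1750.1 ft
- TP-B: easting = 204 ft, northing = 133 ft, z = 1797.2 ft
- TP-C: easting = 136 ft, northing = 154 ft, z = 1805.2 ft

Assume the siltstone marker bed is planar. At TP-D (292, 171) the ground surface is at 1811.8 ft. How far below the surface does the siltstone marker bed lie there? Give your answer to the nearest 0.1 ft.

Let the plane be z = a·easting + b·northing + c.
TP-B−TP-A: −952a − 753b = 47.1;  TP-C−TP-A: −1020a − 732b = 55.1.
Solving gives a = −0.098504, b = 0.061987.
Then c = 1750.1 − a·1156 − b·886 = 1809.05.
At (292, 171): z_contact = −28.76 + 10.60 + 1809.05 = 1790.89 ft.
Depth below ground = 1811.8 − 1790.89 = 20.9 ft.

20.9 ft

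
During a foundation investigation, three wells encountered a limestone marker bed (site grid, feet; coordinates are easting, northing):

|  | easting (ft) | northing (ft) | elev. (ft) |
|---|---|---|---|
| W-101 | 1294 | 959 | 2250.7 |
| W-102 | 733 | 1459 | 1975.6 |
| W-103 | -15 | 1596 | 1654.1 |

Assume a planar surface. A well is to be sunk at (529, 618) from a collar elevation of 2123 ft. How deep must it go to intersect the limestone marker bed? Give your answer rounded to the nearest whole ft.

160 ft

Two edge vectors: W-101→W-102 = (-561, 500, -275.1), W-101→W-103 = (-1309, 637, -596.6).
Normal n = (W-101→W-102) × (W-101→W-103) = (-123061.3, 25413.3, 297143).
So ∂z/∂easting = −n_x/n_z = 0.41415 and ∂z/∂northing = −n_y/n_z = −0.08553.
Intercept c from W-101: 2250.7 − 535.91 + 82.02 = 1796.81.
At (529, 618): z_contact = 219.1 − 52.9 + 1796.81 = 1963.0 ft.
Depth below ground = 2123 − 1963.0 = 160 ft.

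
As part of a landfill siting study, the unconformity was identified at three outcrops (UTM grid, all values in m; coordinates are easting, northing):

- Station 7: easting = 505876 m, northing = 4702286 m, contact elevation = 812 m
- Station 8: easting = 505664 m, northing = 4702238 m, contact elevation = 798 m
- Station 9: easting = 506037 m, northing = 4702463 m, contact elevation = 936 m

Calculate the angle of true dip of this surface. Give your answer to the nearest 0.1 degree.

Let the plane be z = a·easting + b·northing + c.
Station 8−Station 7: −212a − 48b = −14;  Station 9−Station 7: 161a + 177b = 124.
Solving gives a = −0.11659, b = 0.80662.
Gradient magnitude |∇z| = √(a² + b²) = √(0.01359 + 0.65063) = 0.81500.
True dip = arctan(0.81500) = 39.2°, dipping toward S (azimuth ≈ 172°).

39.2°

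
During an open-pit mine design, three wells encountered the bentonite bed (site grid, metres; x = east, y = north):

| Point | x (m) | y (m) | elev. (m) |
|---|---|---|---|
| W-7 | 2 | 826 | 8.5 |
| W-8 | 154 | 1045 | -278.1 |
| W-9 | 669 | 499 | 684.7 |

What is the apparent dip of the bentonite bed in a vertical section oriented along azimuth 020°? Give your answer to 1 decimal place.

Two edge vectors: W-7→W-8 = (152, 219, -286.6), W-7→W-9 = (667, -327, 676.2).
Normal n = (W-7→W-8) × (W-7→W-9) = (54369.6, -293944.6, -195777).
So ∂z/∂x = −n_x/n_z = 0.27771 and ∂z/∂y = −n_y/n_z = −1.50143.
Unit vector along 020° is (sin 20°, cos 20°) = (0.3420, 0.9397).
Slope in that direction = a·(0.3420) + b·(0.9397) = −1.31590.
Apparent dip = arctan|1.31590| = 52.8° (true dip is 56.8°, so apparent ≤ true as expected).

52.8°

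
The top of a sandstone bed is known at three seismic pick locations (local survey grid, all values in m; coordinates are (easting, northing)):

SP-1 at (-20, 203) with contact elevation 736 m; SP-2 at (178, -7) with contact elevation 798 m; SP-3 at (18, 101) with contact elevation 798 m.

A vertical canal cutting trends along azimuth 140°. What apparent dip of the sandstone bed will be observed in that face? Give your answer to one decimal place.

15.1°

Two edge vectors: SP-1→SP-2 = (198, -210, 62), SP-1→SP-3 = (38, -102, 62).
Normal n = (SP-1→SP-2) × (SP-1→SP-3) = (-6696, -9920, -12216).
So ∂z/∂E = −n_x/n_z = −0.54813 and ∂z/∂N = −n_y/n_z = −0.81205.
Unit vector along 140° is (sin 140°, cos 140°) = (0.6428, -0.7660).
Slope in that direction = a·(0.6428) + b·(-0.7660) = 0.26973.
Apparent dip = arctan|0.26973| = 15.1° (true dip is 44.4°, so apparent ≤ true as expected).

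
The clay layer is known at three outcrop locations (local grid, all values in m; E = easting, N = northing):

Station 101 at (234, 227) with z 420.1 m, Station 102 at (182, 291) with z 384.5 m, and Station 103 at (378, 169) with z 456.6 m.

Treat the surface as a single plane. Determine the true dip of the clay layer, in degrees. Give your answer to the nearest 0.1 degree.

27.6°

Two edge vectors: Station 101→Station 102 = (-52, 64, -35.6), Station 101→Station 103 = (144, -58, 36.5).
Normal n = (Station 101→Station 102) × (Station 101→Station 103) = (271.2, -3228.4, -6200).
So ∂z/∂E = −n_x/n_z = 0.04374 and ∂z/∂N = −n_y/n_z = −0.52071.
Gradient magnitude |∇z| = √(a² + b²) = √(0.00191 + 0.27114) = 0.52254.
True dip = arctan(0.52254) = 27.6°, dipping toward N (azimuth ≈ 355°).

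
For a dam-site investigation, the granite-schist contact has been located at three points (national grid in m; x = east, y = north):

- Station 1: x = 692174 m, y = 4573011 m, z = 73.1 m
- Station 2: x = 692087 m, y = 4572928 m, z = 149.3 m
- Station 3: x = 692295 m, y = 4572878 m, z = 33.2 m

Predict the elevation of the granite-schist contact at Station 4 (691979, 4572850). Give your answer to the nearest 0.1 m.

237.2 m

Two edge vectors: Station 1→Station 2 = (-87, -83, 76.2), Station 1→Station 3 = (121, -133, -39.9).
Normal n = (Station 1→Station 2) × (Station 1→Station 3) = (13446.3, 5748.9, 21614).
So ∂z/∂x = −n_x/n_z = −0.622110669 and ∂z/∂y = −n_y/n_z = −0.265980383.
Intercept c from Station 1: 73.1 + 430608.83 + 1216331.22 = 1647013.15.
At (691979, 4572850): z = −430487.5 − 1216288.4 + 1647013.15 = 237.2 m.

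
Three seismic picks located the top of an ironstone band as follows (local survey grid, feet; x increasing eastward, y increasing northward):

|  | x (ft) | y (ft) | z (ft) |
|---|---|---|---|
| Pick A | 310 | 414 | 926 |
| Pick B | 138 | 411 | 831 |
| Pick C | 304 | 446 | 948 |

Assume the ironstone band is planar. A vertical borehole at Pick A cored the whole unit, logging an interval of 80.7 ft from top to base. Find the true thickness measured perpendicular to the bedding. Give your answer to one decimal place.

58.4 ft

Let the plane be z = a·x + b·y + c.
Pick B−Pick A: −172a − 3b = −95;  Pick C−Pick A: −6a + 32b = 22.
Solving gives a = 0.53857, b = 0.78848.
|∇z| = √(a²+b²) = 0.95486, so dip δ = arctan(0.95486) = 43.68°.
True thickness = vertical thickness × cos δ = 80.7 × cos 43.68° = 58.4 ft.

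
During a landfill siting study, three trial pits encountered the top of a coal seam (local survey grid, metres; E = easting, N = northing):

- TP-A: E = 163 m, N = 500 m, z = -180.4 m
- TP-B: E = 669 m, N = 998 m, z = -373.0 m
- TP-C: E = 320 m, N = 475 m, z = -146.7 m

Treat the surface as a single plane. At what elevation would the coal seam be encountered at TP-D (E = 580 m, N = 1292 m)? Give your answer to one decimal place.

Two edge vectors: TP-A→TP-B = (506, 498, -192.6), TP-A→TP-C = (157, -25, 33.7).
Normal n = (TP-A→TP-B) × (TP-A→TP-C) = (11967.6, -47290.4, -90836).
So ∂z/∂E = −n_x/n_z = 0.131750 and ∂z/∂N = −n_y/n_z = −0.520613.
Intercept c from TP-A: -180.4 − 21.48 + 260.31 = 58.43.
At (580, 1292): z = 76.4 − 672.6 + 58.43 = -537.8 m.

-537.8 m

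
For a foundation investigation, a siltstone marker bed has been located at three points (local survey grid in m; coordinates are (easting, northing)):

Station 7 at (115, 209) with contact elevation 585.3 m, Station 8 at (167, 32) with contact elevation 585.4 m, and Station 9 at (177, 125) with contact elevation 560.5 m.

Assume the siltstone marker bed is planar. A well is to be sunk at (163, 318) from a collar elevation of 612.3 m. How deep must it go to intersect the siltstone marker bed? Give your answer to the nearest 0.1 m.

80.3 m

Let the plane be z = a·E + b·N + c.
Station 8−Station 7: 52a − 177b = 0.1;  Station 9−Station 7: 62a − 84b = −24.8.
Solving gives a = −0.66576, b = −0.19616.
Then c = 585.3 − a·115 − b·209 = 702.86.
At (163, 318): z_contact = −108.52 − 62.38 + 702.86 = 531.96 m.
Depth below ground = 612.3 − 531.96 = 80.3 m.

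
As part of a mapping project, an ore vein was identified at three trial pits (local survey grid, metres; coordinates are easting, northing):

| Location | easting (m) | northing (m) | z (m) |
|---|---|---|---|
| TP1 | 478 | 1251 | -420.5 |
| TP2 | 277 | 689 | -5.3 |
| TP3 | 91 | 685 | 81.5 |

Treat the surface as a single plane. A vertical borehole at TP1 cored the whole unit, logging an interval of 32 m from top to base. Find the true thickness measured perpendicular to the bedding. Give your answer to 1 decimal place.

25.8 m

Two edge vectors: TP1→TP2 = (-201, -562, 415.2), TP1→TP3 = (-387, -566, 502).
Normal n = (TP1→TP2) × (TP1→TP3) = (-47120.8, -59780.4, -103728).
So ∂z/∂easting = −n_x/n_z = −0.45427 and ∂z/∂northing = −n_y/n_z = −0.57632.
|∇z| = √(a²+b²) = 0.73383, so dip δ = arctan(0.73383) = 36.27°.
True thickness = vertical thickness × cos δ = 32 × cos 36.27° = 25.8 m.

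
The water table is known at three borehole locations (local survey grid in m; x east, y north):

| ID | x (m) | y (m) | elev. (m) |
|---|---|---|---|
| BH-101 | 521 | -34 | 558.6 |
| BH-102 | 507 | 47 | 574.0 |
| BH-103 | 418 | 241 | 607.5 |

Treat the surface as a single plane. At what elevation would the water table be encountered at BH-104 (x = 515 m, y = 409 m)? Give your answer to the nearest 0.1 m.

647.1 m

Let the plane be z = a·x + b·y + c.
BH-102−BH-101: −14a + 81b = 15.4;  BH-103−BH-101: −103a + 275b = 48.9.
Solving gives a = 0.06101, b = 0.20067.
Then c = 558.6 − a·521 − b·-34 = 533.64.
At (515, 409): z = 31.4 + 82.1 + 533.64 = 647.1 m.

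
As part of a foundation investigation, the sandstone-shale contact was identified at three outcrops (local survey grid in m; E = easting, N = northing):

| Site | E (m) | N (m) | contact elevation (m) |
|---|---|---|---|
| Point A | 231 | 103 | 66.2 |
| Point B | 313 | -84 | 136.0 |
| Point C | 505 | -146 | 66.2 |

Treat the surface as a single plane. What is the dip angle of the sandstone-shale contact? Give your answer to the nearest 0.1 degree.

Let the plane be z = a·E + b·N + c.
Point B−Point A: 82a − 187b = 69.8;  Point C−Point A: 274a − 249b = 0.
Solving gives a = −0.56393, b = −0.62055.
Gradient magnitude |∇z| = √(a² + b²) = √(0.31801 + 0.38508) = 0.83850.
True dip = arctan(0.83850) = 40.0°, dipping toward NE (azimuth ≈ 042°).

40.0°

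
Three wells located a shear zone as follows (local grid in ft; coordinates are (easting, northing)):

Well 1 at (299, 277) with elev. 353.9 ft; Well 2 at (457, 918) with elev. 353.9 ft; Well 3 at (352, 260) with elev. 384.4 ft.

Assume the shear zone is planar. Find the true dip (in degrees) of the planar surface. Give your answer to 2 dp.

28.78°

Let the plane be z = a·E + b·N + c.
Well 2−Well 1: 158a + 641b = 0;  Well 3−Well 1: 53a − 17b = 30.5.
Solving gives a = 0.53331, b = −0.13145.
Gradient magnitude |∇z| = √(a² + b²) = √(0.28442 + 0.01728) = 0.54927.
True dip = arctan(0.54927) = 28.78°, dipping toward WNW (azimuth ≈ 284°).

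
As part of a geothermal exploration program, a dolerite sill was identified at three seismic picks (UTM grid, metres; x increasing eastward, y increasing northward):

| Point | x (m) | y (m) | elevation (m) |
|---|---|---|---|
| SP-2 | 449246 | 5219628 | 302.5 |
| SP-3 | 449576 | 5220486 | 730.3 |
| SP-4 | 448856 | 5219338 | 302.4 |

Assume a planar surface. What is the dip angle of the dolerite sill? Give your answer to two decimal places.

Let the plane be z = a·x + b·y + c.
SP-3−SP-2: 330a + 858b = 427.8;  SP-4−SP-2: −390a − 290b = −0.1.
Solving gives a = −0.51890, b = 0.69818.
Gradient magnitude |∇z| = √(a² + b²) = √(0.26926 + 0.48745) = 0.86989.
True dip = arctan(0.86989) = 41.02°, dipping toward SE (azimuth ≈ 143°).

41.02°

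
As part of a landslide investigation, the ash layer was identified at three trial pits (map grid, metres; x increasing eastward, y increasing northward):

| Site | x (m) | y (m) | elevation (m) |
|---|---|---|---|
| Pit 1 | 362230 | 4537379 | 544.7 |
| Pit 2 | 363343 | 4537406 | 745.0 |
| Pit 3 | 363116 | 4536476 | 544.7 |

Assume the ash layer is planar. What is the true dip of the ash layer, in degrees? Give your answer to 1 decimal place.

13.8°

Let the plane be z = a·x + b·y + c.
Pit 2−Pit 1: 1113a + 27b = 200.3;  Pit 3−Pit 1: 886a − 903b = 0.
Solving gives a = 0.17578, b = 0.17247.
Gradient magnitude |∇z| = √(a² + b²) = √(0.03090 + 0.02975) = 0.24626.
True dip = arctan(0.24626) = 13.8°, dipping toward SW (azimuth ≈ 226°).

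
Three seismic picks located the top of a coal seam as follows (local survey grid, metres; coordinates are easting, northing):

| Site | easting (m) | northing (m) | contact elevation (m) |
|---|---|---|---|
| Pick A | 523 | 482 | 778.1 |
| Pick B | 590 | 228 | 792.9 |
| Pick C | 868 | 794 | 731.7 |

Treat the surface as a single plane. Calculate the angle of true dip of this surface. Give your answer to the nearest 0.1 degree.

5.7°

Two edge vectors: Pick A→Pick B = (67, -254, 14.8), Pick A→Pick C = (345, 312, -46.4).
Normal n = (Pick A→Pick B) × (Pick A→Pick C) = (7168, 8214.8, 108534).
So ∂z/∂easting = −n_x/n_z = −0.06604 and ∂z/∂northing = −n_y/n_z = −0.07569.
Gradient magnitude |∇z| = √(a² + b²) = √(0.00436 + 0.00573) = 0.10045.
True dip = arctan(0.10045) = 5.7°, dipping toward NE (azimuth ≈ 041°).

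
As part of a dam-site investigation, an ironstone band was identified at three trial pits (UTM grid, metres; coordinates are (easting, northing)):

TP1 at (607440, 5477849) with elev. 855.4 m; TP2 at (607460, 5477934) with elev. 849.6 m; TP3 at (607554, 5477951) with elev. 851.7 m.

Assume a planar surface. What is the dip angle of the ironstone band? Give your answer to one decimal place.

Two edge vectors: TP1→TP2 = (20, 85, -5.8), TP1→TP3 = (114, 102, -3.7).
Normal n = (TP1→TP2) × (TP1→TP3) = (277.1, -587.2, -7650).
So ∂z/∂E = −n_x/n_z = 0.03622 and ∂z/∂N = −n_y/n_z = −0.07676.
Gradient magnitude |∇z| = √(a² + b²) = √(0.00131 + 0.00589) = 0.08488.
True dip = arctan(0.08488) = 4.9°, dipping toward NNW (azimuth ≈ 335°).

4.9°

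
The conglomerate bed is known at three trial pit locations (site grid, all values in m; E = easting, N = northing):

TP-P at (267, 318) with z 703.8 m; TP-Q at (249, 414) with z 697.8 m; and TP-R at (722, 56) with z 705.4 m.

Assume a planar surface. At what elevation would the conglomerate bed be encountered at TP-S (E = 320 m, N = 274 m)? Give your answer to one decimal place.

704.9 m

Let the plane be z = a·E + b·N + c.
TP-Q−TP-P: −18a + 96b = −6;  TP-R−TP-P: 455a − 262b = 1.6.
Solving gives a = −0.03640, b = −0.06933.
Then c = 703.8 − a·267 − b·318 = 735.57.
At (320, 274): z = −11.6 − 19.0 + 735.57 = 704.9 m.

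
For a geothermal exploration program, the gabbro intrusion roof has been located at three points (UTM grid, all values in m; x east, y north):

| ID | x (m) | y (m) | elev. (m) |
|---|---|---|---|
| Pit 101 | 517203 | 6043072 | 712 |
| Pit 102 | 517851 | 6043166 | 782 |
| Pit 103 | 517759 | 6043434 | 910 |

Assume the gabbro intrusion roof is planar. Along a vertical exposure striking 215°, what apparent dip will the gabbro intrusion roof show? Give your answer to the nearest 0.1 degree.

22.9°

Two edge vectors: Pit 101→Pit 102 = (648, 94, 70), Pit 101→Pit 103 = (556, 362, 198).
Normal n = (Pit 101→Pit 102) × (Pit 101→Pit 103) = (-6728, -89384, 182312).
So ∂z/∂x = −n_x/n_z = 0.03690 and ∂z/∂y = −n_y/n_z = 0.49028.
Unit vector along 215° is (sin 215°, cos 215°) = (-0.5736, -0.8192).
Slope in that direction = a·(-0.5736) + b·(-0.8192) = −0.42278.
Apparent dip = arctan|0.42278| = 22.9° (true dip is 26.2°, so apparent ≤ true as expected).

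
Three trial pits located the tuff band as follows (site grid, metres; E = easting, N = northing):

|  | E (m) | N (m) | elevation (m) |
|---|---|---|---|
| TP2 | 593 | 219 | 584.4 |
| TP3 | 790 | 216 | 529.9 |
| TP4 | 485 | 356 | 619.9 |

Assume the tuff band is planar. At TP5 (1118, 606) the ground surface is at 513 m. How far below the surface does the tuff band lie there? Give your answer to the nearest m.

57 m

Let the plane be z = a·E + b·N + c.
TP3−TP2: 197a − 3b = −54.5;  TP4−TP2: −108a + 137b = 35.5.
Solving gives a = −0.27602, b = 0.04153.
Then c = 584.4 − a·593 − b·219 = 738.98.
At (1118, 606): z_contact = −308.6 + 25.2 + 738.98 = 455.6 m.
Depth below ground = 513 − 455.6 = 57 m.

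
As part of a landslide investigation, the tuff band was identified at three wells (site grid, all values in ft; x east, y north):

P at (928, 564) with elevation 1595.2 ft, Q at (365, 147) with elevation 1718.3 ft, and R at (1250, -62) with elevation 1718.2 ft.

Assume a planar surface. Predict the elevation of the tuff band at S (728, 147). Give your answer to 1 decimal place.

1699.1 ft

Two edge vectors: P→Q = (-563, -417, 123.1), P→R = (322, -626, 123).
Normal n = (P→Q) × (P→R) = (25769.6, 108887.2, 486712).
So ∂z/∂x = −n_x/n_z = −0.052946 and ∂z/∂y = −n_y/n_z = −0.223720.
Intercept c from P: 1595.2 + 49.13 + 126.18 = 1770.51.
At (728, 147): z = −38.5 − 32.9 + 1770.51 = 1699.1 ft.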